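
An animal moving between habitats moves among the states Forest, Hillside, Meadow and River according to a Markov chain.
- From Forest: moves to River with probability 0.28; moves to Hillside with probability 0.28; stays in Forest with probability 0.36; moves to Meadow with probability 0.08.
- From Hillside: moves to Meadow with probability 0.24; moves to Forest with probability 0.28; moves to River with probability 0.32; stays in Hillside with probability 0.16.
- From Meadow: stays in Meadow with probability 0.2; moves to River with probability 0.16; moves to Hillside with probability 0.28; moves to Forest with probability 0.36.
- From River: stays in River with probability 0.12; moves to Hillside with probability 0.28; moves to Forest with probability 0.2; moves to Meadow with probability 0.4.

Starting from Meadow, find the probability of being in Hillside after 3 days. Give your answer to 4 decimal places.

0.2504

Propagate the distribution vector 3 days from Meadow.
After 0 days: (0.0000, 0.0000, 1.0000, 0.0000)
After 1 day: (0.3600, 0.2800, 0.2000, 0.1600)
After 2 days: (0.3120, 0.2464, 0.2000, 0.2416)
After 3 days: (0.3016, 0.2504, 0.2207, 0.2272)
P(in Hillside after 3 days) = 0.2504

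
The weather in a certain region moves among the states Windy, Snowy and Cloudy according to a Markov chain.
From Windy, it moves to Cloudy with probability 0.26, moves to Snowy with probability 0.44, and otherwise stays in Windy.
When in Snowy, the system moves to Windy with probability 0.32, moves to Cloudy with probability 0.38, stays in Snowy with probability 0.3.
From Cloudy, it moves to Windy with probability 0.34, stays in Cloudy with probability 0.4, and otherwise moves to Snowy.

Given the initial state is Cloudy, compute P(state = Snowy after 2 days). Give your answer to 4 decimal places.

Sum over the intermediate state after 1 day:
P = P(Cloudy→Windy)·P(Windy→Snowy) + P(Cloudy→Snowy)·P(Snowy→Snowy) + P(Cloudy→Cloudy)·P(Cloudy→Snowy)
  = 0.34×0.44 + 0.26×0.3 + 0.4×0.26
  = 0.1496 + 0.0780 + 0.1040 = 0.3316

0.3316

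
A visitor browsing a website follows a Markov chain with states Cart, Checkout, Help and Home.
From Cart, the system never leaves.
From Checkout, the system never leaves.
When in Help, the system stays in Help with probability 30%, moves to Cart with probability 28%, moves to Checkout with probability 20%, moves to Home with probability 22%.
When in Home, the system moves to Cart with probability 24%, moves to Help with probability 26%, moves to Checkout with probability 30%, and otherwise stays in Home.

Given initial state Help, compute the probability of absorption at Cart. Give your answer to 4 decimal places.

0.5505

Let h(s) be the probability of absorption at Cart starting from transient state s. Then h(Cart) = 1 and h(Checkout) = 0. By first-step analysis:
h(Help) = 0.28·1 + 0.2·0 + 0.3·h(Help) + 0.22·h(Home)
h(Home) = 0.24·1 + 0.3·0 + 0.26·h(Help) + 0.2·h(Home)
Solving: h(Help) = 0.5505, h(Home) = 0.4789.
Starting from Help, the probability is 0.5505.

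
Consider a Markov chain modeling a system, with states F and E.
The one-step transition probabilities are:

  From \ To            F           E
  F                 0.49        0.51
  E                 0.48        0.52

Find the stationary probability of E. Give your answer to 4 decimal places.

Let the stationary distribution be π with π = πP and π_1 + π_2 = 1.
π_1 = 0.49·π_1 + 0.48·π_2
Solving with the normalization constraint gives π = (0.4848, 0.5152).
So the stationary probability of E is 0.5152.

0.5152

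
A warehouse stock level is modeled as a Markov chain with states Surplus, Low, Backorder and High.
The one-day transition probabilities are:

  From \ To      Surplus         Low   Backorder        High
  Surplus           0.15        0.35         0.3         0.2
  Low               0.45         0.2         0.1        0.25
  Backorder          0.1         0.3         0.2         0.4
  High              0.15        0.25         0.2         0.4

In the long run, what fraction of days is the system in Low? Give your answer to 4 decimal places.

0.2684

Let the stationary distribution be π with π = πP and π_1 + π_2 + π_3 + π_4 = 1.
π_1 = 0.15·π_1 + 0.45·π_2 + 0.1·π_3 + 0.15·π_4
π_2 = 0.35·π_1 + 0.2·π_2 + 0.3·π_3 + 0.25·π_4
π_3 = 0.3·π_1 + 0.1·π_2 + 0.2·π_3 + 0.2·π_4
Solving with the normalization constraint gives π = (0.2208, 0.2684, 0.1952, 0.3156).
So the stationary probability of Low is 0.2684.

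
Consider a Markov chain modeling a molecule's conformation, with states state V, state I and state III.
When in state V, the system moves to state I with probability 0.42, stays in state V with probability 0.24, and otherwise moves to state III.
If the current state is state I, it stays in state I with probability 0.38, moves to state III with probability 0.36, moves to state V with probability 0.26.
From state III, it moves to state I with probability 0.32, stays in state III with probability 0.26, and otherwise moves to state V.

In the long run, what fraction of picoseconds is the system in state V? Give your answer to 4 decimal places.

Let the stationary distribution be π with π = πP and π_1 + π_2 + π_3 = 1.
π_1 = 0.24·π_1 + 0.26·π_2 + 0.42·π_3
π_2 = 0.42·π_1 + 0.38·π_2 + 0.32·π_3
Solving with the normalization constraint gives π = (0.3054, 0.3729, 0.3217).
So the stationary probability of state V is 0.3054.

0.3054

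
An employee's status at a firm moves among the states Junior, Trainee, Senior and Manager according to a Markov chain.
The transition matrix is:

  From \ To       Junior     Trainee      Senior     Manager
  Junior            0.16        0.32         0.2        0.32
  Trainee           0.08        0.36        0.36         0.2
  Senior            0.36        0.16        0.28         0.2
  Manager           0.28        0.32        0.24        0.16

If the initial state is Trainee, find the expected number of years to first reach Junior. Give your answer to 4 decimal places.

4.8588

Let t(s) be the expected number of years to first reach Junior from state s, with t(Junior) = 0. Conditioning on the first year:
t(Trainee) = 1 + 0.36·t(Trainee) + 0.36·t(Senior) + 0.2·t(Manager)
t(Senior) = 1 + 0.16·t(Trainee) + 0.28·t(Senior) + 0.2·t(Manager)
t(Manager) = 1 + 0.32·t(Trainee) + 0.24·t(Senior) + 0.16·t(Manager)
Solving: t(Trainee) = 4.8588, t(Senior) = 3.5991, t(Manager) = 4.0698.
Expected years from Trainee to Junior: 4.8588.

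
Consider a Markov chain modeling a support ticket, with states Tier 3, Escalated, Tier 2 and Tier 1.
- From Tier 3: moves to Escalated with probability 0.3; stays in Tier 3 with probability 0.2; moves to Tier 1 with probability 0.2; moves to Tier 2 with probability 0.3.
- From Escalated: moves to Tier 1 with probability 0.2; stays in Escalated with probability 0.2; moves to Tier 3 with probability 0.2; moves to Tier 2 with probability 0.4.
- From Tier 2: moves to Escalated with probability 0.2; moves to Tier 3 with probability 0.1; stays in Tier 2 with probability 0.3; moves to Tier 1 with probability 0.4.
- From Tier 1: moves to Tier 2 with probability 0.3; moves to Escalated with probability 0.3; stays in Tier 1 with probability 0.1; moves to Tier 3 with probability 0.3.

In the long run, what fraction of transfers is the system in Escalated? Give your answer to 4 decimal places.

0.2432

Let the stationary distribution be π with π = πP and π_1 + π_2 + π_3 + π_4 = 1.
π_1 = 0.2·π_1 + 0.2·π_2 + 0.1·π_3 + 0.3·π_4
π_2 = 0.3·π_1 + 0.2·π_2 + 0.2·π_3 + 0.3·π_4
π_3 = 0.3·π_1 + 0.4·π_2 + 0.3·π_3 + 0.3·π_4
Solving with the normalization constraint gives π = (0.1916, 0.2432, 0.3243, 0.2408).
So the stationary probability of Escalated is 0.2432.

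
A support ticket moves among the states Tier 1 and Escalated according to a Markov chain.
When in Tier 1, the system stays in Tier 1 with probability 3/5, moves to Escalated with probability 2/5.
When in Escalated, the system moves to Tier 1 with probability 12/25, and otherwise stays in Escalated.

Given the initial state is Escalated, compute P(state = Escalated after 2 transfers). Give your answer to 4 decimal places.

Sum over the intermediate state after 1 transfer:
P = P(Escalated→Tier 1)·P(Tier 1→Escalated) + P(Escalated→Escalated)·P(Escalated→Escalated)
  = 0.48×0.4 + 0.52×0.52
  = 0.1920 + 0.2704 = 0.4624

0.4624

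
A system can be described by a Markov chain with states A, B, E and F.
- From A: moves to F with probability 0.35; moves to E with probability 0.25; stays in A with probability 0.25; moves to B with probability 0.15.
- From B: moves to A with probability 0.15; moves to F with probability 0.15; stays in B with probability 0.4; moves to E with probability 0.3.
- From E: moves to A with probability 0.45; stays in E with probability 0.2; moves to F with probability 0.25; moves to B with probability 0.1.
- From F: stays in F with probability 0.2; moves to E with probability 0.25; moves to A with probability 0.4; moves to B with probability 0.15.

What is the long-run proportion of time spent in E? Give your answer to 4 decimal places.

Let the stationary distribution be π with π = πP and π_1 + π_2 + π_3 + π_4 = 1.
π_1 = 0.25·π_1 + 0.15·π_2 + 0.45·π_3 + 0.4·π_4
π_2 = 0.15·π_1 + 0.4·π_2 + 0.1·π_3 + 0.15·π_4
π_3 = 0.25·π_1 + 0.3·π_2 + 0.2·π_3 + 0.25·π_4
Solving with the normalization constraint gives π = (0.3187, 0.1835, 0.2468, 0.2510).
So the stationary probability of E is 0.2468.

0.2468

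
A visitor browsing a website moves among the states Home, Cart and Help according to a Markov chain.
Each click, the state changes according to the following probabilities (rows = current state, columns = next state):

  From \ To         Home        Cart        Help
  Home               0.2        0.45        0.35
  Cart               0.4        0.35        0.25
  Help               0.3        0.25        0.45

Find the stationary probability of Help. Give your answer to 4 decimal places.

0.3505

Let the stationary distribution be π with π = πP and π_1 + π_2 + π_3 = 1.
π_1 = 0.2·π_1 + 0.4·π_2 + 0.3·π_3
π_2 = 0.45·π_1 + 0.35·π_2 + 0.25·π_3
Solving with the normalization constraint gives π = (0.3041, 0.3454, 0.3505).
So the stationary probability of Help is 0.3505.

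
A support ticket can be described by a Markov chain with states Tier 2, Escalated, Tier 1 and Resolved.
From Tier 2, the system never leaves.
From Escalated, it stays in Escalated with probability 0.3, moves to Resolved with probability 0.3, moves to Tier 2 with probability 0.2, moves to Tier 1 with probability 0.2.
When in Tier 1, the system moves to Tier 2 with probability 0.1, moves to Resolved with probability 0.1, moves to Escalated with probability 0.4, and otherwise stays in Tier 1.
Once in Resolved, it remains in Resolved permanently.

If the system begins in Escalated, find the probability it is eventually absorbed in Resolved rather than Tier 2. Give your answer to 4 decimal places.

0.5882

Let h(s) be the probability of absorption at Resolved starting from transient state s. Then h(Resolved) = 1 and h(Tier 2) = 0. By first-step analysis:
h(Escalated) = 0.2·0 + 0.3·h(Escalated) + 0.2·h(Tier 1) + 0.3·1
h(Tier 1) = 0.1·0 + 0.4·h(Escalated) + 0.4·h(Tier 1) + 0.1·1
Solving: h(Escalated) = 0.5882, h(Tier 1) = 0.5588.
Starting from Escalated, the probability is 0.5882.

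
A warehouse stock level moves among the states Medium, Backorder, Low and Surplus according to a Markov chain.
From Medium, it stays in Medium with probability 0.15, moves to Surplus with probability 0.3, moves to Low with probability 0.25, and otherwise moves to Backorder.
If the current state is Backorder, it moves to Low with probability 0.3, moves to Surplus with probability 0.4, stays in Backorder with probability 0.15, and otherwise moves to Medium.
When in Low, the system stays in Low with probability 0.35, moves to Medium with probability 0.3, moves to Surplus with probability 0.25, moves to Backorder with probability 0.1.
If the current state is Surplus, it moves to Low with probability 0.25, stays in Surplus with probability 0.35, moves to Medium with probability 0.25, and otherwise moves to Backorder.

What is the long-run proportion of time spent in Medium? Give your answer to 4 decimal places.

0.2249

Let the stationary distribution be π with π = πP and π_1 + π_2 + π_3 + π_4 = 1.
π_1 = 0.15·π_1 + 0.15·π_2 + 0.3·π_3 + 0.25·π_4
π_2 = 0.3·π_1 + 0.15·π_2 + 0.1·π_3 + 0.15·π_4
π_3 = 0.25·π_1 + 0.3·π_2 + 0.35·π_3 + 0.25·π_4
Solving with the normalization constraint gives π = (0.2249, 0.1694, 0.2872, 0.3185).
So the stationary probability of Medium is 0.2249.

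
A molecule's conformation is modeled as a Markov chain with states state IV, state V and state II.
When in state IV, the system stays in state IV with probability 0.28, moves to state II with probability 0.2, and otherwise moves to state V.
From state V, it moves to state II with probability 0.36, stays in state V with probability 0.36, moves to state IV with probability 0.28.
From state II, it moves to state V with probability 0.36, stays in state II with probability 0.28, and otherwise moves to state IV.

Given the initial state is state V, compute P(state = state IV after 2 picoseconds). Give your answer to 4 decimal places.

Sum over the intermediate state after 1 picosecond:
P = P(state V→state IV)·P(state IV→state IV) + P(state V→state V)·P(state V→state IV) + P(state V→state II)·P(state II→state IV)
  = 0.28×0.28 + 0.36×0.28 + 0.36×0.36
  = 0.0784 + 0.1008 + 0.1296 = 0.3088

0.3088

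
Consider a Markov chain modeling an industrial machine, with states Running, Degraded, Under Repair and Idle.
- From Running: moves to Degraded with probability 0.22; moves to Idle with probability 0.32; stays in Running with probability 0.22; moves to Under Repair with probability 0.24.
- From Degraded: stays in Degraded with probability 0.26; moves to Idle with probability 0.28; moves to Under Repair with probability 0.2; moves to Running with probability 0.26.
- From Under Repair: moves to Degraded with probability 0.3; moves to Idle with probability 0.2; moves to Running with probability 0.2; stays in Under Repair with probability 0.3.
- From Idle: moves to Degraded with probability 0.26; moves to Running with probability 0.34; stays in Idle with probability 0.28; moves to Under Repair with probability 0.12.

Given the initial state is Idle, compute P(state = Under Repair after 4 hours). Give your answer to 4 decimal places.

Propagate the distribution vector 4 hours from Idle.
After 0 hours: (0.0000, 0.0000, 0.0000, 1.0000)
After 1 hour: (0.3400, 0.2600, 0.1200, 0.2800)
After 2 hours: (0.2616, 0.2512, 0.2032, 0.2840)
After 3 hours: (0.2601, 0.2577, 0.2081, 0.2742)
After 4 hours: (0.2591, 0.2579, 0.2093, 0.2738)
P(in Under Repair after 4 hours) = 0.2093

0.2093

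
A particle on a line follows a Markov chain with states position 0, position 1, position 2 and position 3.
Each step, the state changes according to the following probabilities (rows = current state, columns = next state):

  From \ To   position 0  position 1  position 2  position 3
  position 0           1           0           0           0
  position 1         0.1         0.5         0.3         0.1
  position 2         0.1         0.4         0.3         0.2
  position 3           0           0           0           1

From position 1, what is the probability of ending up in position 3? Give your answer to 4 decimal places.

Let h(s) be the probability of absorption at position 3 starting from transient state s. Then h(position 3) = 1 and h(position 0) = 0. By first-step analysis:
h(position 1) = 0.1·0 + 0.5·h(position 1) + 0.3·h(position 2) + 0.1·1
h(position 2) = 0.1·0 + 0.4·h(position 1) + 0.3·h(position 2) + 0.2·1
Solving: h(position 1) = 0.5652, h(position 2) = 0.6087.
Starting from position 1, the probability is 0.5652.

0.5652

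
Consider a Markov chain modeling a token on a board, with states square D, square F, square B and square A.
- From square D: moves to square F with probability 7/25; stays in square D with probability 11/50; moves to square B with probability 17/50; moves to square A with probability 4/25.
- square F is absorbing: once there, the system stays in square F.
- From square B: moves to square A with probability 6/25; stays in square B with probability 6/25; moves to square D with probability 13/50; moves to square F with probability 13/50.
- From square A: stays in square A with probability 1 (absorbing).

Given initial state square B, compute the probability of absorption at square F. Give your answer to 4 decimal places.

0.5464

Let h(s) be the probability of absorption at square F starting from transient state s. Then h(square F) = 1 and h(square A) = 0. By first-step analysis:
h(square D) = 0.22·h(square D) + 0.28·1 + 0.34·h(square B) + 0.16·0
h(square B) = 0.26·h(square D) + 0.26·1 + 0.24·h(square B) + 0.24·0
Solving: h(square D) = 0.5971, h(square B) = 0.5464.
Starting from square B, the probability is 0.5464.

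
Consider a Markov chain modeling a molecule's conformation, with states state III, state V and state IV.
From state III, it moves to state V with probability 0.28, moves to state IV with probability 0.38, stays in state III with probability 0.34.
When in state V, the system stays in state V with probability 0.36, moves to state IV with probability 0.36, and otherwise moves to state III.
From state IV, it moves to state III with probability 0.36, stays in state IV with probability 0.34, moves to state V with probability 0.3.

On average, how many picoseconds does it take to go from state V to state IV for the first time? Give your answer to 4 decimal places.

2.7326

Let t(s) be the expected number of picoseconds to first reach state IV from state s, with t(state IV) = 0. Conditioning on the first picosecond:
t(state III) = 1 + 0.34·t(state III) + 0.28·t(state V)
t(state V) = 1 + 0.28·t(state III) + 0.36·t(state V)
Solving: t(state III) = 2.6744, t(state V) = 2.7326.
Expected picoseconds from state V to state IV: 2.7326.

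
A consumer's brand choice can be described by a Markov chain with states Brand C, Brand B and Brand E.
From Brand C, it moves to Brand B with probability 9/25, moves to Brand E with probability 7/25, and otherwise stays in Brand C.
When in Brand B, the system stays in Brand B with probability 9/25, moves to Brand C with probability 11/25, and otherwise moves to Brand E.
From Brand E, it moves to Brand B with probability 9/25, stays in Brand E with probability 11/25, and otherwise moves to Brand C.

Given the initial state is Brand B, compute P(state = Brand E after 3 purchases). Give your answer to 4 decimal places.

0.2965

Propagate the distribution vector 3 purchases from Brand B.
After 0 purchases: (0.0000, 1.0000, 0.0000)
After 1 purchase: (0.4400, 0.3600, 0.2000)
After 2 purchases: (0.3568, 0.3600, 0.2832)
After 3 purchases: (0.3435, 0.3600, 0.2965)
P(in Brand E after 3 purchases) = 0.2965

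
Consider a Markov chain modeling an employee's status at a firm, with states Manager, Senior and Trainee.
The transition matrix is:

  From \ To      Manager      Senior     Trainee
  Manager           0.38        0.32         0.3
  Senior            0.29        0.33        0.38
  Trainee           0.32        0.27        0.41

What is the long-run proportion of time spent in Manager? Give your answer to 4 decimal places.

0.3307

Let the stationary distribution be π with π = πP and π_1 + π_2 + π_3 = 1.
π_1 = 0.38·π_1 + 0.29·π_2 + 0.32·π_3
π_2 = 0.32·π_1 + 0.33·π_2 + 0.27·π_3
Solving with the normalization constraint gives π = (0.3307, 0.3048, 0.3645).
So the stationary probability of Manager is 0.3307.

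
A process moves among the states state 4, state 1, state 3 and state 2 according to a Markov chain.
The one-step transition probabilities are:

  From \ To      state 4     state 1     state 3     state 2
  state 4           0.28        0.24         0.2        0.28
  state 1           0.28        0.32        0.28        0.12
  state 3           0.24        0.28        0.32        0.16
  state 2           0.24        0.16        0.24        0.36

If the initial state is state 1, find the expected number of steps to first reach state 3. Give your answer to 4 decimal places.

Let t(s) be the expected number of steps to first reach state 3 from state s, with t(state 3) = 0. Conditioning on the first step:
t(state 4) = 1 + 0.28·t(state 4) + 0.24·t(state 1) + 0.28·t(state 2)
t(state 1) = 1 + 0.28·t(state 4) + 0.32·t(state 1) + 0.12·t(state 2)
t(state 2) = 1 + 0.24·t(state 4) + 0.16·t(state 1) + 0.36·t(state 2)
Solving: t(state 4) = 4.3562, t(state 1) = 4.0050, t(state 2) = 4.1973.
Expected steps from state 1 to state 3: 4.0050.

4.0050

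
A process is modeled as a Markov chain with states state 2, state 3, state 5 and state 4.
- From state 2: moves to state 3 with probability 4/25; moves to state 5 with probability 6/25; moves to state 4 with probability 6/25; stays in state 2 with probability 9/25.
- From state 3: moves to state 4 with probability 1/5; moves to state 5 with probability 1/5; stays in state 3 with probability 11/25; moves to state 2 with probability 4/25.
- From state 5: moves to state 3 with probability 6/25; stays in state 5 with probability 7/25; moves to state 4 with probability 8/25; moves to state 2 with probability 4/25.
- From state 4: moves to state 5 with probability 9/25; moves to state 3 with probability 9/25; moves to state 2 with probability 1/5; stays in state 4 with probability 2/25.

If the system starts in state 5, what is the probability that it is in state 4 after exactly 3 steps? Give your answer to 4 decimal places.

0.2176

Propagate the distribution vector 3 steps from state 5.
After 0 steps: (0.0000, 0.0000, 1.0000, 0.0000)
After 1 step: (0.1600, 0.2400, 0.2800, 0.3200)
After 2 steps: (0.2048, 0.3136, 0.2800, 0.2016)
After 3 steps: (0.2090, 0.3105, 0.2628, 0.2176)
P(in state 4 after 3 steps) = 0.2176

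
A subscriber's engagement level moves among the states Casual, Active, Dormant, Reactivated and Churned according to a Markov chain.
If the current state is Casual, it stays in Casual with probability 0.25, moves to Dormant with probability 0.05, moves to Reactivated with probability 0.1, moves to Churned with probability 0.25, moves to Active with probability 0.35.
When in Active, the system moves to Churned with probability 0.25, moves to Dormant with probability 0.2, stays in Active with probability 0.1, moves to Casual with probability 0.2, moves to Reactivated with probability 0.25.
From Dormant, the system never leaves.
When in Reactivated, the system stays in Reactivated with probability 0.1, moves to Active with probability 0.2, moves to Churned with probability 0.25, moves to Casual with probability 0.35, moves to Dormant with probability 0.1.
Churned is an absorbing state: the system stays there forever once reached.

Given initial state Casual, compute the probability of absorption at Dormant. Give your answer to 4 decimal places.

Let h(s) be the probability of absorption at Dormant starting from transient state s. Then h(Dormant) = 1 and h(Churned) = 0. By first-step analysis:
h(Casual) = 0.25·h(Casual) + 0.35·h(Active) + 0.05·1 + 0.1·h(Reactivated) + 0.25·0
h(Active) = 0.2·h(Casual) + 0.1·h(Active) + 0.2·1 + 0.25·h(Reactivated) + 0.25·0
h(Reactivated) = 0.35·h(Casual) + 0.2·h(Active) + 0.1·1 + 0.1·h(Reactivated) + 0.25·0
Solving: h(Casual) = 0.2784, h(Active) = 0.3677, h(Reactivated) = 0.3011.
Starting from Casual, the probability is 0.2784.

0.2784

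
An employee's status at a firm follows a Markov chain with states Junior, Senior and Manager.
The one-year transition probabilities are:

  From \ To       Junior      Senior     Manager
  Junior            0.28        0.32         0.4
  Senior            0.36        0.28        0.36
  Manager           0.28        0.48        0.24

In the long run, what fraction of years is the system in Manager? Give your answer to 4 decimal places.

0.3325

Let the stationary distribution be π with π = πP and π_1 + π_2 + π_3 = 1.
π_1 = 0.28·π_1 + 0.36·π_2 + 0.28·π_3
π_2 = 0.32·π_1 + 0.28·π_2 + 0.48·π_3
Solving with the normalization constraint gives π = (0.3087, 0.3588, 0.3325).
So the stationary probability of Manager is 0.3325.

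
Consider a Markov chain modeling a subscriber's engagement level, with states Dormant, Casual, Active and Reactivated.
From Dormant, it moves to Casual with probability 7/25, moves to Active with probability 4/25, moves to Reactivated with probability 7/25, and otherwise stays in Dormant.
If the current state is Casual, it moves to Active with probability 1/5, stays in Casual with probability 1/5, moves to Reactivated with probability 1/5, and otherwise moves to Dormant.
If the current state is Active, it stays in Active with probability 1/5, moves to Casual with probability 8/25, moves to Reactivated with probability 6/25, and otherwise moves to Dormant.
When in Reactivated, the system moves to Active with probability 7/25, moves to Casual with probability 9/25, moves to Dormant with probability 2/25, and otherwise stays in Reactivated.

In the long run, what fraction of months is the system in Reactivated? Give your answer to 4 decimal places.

Let the stationary distribution be π with π = πP and π_1 + π_2 + π_3 + π_4 = 1.
π_1 = 0.28·π_1 + 0.4·π_2 + 0.24·π_3 + 0.08·π_4
π_2 = 0.28·π_1 + 0.2·π_2 + 0.32·π_3 + 0.36·π_4
π_3 = 0.16·π_1 + 0.2·π_2 + 0.2·π_3 + 0.28·π_4
Solving with the normalization constraint gives π = (0.2561, 0.2855, 0.2097, 0.2488).
So the stationary probability of Reactivated is 0.2488.

0.2488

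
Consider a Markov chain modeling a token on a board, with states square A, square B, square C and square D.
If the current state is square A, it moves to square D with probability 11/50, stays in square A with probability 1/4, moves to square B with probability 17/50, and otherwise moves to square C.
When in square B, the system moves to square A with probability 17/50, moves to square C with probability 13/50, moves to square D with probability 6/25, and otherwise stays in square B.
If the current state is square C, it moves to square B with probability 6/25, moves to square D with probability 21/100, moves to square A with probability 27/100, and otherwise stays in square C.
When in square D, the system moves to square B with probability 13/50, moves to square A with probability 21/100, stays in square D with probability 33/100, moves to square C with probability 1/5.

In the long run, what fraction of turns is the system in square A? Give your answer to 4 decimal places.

Let the stationary distribution be π with π = πP and π_1 + π_2 + π_3 + π_4 = 1.
π_1 = 0.25·π_1 + 0.34·π_2 + 0.27·π_3 + 0.21·π_4
π_2 = 0.34·π_1 + 0.16·π_2 + 0.24·π_3 + 0.26·π_4
π_3 = 0.19·π_1 + 0.26·π_2 + 0.28·π_3 + 0.2·π_4
Solving with the normalization constraint gives π = (0.2673, 0.2516, 0.2309, 0.2503).
So the stationary probability of square A is 0.2673.

0.2673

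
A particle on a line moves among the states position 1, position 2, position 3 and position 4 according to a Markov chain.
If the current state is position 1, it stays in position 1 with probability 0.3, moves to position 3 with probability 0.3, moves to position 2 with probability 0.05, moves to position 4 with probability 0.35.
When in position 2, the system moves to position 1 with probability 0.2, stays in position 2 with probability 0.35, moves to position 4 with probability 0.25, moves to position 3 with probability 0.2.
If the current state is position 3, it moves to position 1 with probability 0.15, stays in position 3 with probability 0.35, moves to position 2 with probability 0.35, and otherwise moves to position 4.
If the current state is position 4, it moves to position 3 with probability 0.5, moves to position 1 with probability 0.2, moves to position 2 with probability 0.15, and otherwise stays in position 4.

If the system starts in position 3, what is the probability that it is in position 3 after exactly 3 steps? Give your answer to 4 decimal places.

Propagate the distribution vector 3 steps from position 3.
After 0 steps: (0.0000, 0.0000, 1.0000, 0.0000)
After 1 step: (0.1500, 0.3500, 0.3500, 0.1500)
After 2 steps: (0.1975, 0.2750, 0.3125, 0.2150)
After 3 steps: (0.2041, 0.2478, 0.3311, 0.2170)
P(in position 3 after 3 steps) = 0.3311

0.3311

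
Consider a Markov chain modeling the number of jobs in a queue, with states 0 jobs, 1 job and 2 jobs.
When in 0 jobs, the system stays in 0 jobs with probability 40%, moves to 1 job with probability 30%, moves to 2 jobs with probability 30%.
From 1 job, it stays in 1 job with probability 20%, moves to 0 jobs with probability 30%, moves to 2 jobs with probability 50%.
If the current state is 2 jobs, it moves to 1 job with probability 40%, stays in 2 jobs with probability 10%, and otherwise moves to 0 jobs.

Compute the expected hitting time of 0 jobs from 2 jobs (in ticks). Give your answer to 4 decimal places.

2.3077

Let t(s) be the expected number of ticks to first reach 0 jobs from state s, with t(0 jobs) = 0. Conditioning on the first tick:
t(1 job) = 1 + 0.2·t(1 job) + 0.5·t(2 jobs)
t(2 jobs) = 1 + 0.4·t(1 job) + 0.1·t(2 jobs)
Solving: t(1 job) = 2.6923, t(2 jobs) = 2.3077.
Expected ticks from 2 jobs to 0 jobs: 2.3077.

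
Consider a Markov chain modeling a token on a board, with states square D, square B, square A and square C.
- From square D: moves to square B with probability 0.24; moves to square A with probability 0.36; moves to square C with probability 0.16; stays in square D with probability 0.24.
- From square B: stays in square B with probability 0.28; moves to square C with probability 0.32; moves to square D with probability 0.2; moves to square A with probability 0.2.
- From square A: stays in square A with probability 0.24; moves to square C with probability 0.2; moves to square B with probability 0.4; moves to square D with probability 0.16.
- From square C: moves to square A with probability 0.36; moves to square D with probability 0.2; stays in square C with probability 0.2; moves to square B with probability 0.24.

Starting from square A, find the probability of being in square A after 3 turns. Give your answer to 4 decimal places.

0.2808

Propagate the distribution vector 3 turns from square A.
After 0 turns: (0.0000, 0.0000, 1.0000, 0.0000)
After 1 turn: (0.1600, 0.4000, 0.2400, 0.2000)
After 2 turns: (0.1968, 0.2944, 0.2672, 0.2416)
After 3 turns: (0.1972, 0.2945, 0.2808, 0.2275)
P(in square A after 3 turns) = 0.2808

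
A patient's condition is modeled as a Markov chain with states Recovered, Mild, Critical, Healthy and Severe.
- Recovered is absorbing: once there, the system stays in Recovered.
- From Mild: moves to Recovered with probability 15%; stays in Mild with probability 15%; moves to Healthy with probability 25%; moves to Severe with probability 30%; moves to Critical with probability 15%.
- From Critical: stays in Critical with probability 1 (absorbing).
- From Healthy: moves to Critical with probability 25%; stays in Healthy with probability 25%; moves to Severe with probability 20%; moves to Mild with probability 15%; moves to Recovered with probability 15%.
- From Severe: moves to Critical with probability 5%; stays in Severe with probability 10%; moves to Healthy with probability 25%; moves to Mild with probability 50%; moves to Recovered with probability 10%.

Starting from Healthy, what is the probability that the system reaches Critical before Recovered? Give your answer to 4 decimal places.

0.5728

Let h(s) be the probability of absorption at Critical starting from transient state s. Then h(Critical) = 1 and h(Recovered) = 0. By first-step analysis:
h(Mild) = 0.15·0 + 0.15·h(Mild) + 0.15·1 + 0.25·h(Healthy) + 0.3·h(Severe)
h(Healthy) = 0.15·0 + 0.15·h(Mild) + 0.25·1 + 0.25·h(Healthy) + 0.2·h(Severe)
h(Severe) = 0.1·0 + 0.5·h(Mild) + 0.05·1 + 0.25·h(Healthy) + 0.1·h(Severe)
Solving: h(Mild) = 0.5233, h(Healthy) = 0.5728, h(Severe) = 0.5054.
Starting from Healthy, the probability is 0.5728.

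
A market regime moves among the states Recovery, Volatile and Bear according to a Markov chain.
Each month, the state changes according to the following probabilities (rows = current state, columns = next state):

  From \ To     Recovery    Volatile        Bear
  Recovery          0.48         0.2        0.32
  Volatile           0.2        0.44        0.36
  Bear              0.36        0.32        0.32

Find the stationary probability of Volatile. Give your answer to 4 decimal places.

Let the stationary distribution be π with π = πP and π_1 + π_2 + π_3 = 1.
π_1 = 0.48·π_1 + 0.2·π_2 + 0.36·π_3
π_2 = 0.2·π_1 + 0.44·π_2 + 0.32·π_3
Solving with the normalization constraint gives π = (0.3517, 0.3157, 0.3326).
So the stationary probability of Volatile is 0.3157.

0.3157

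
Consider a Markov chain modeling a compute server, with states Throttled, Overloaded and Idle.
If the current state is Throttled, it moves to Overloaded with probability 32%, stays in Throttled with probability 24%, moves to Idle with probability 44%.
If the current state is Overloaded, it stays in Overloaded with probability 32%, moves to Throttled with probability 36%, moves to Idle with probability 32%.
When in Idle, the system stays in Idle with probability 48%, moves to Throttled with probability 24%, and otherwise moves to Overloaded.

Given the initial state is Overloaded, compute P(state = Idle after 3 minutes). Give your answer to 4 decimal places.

0.4197

Propagate the distribution vector 3 minutes from Overloaded.
After 0 minutes: (0.0000, 1.0000, 0.0000)
After 1 minute: (0.3600, 0.3200, 0.3200)
After 2 minutes: (0.2784, 0.3072, 0.4144)
After 3 minutes: (0.2769, 0.3034, 0.4197)
P(in Idle after 3 minutes) = 0.4197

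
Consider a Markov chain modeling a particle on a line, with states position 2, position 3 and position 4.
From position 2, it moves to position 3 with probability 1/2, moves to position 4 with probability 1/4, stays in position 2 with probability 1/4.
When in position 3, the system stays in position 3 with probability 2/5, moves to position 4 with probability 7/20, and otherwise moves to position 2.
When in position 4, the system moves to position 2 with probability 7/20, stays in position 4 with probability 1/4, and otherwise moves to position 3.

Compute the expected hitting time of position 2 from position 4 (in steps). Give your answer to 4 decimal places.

Let t(s) be the expected number of steps to first reach position 2 from state s, with t(position 2) = 0. Conditioning on the first step:
t(position 3) = 1 + 0.4·t(position 3) + 0.35·t(position 4)
t(position 4) = 1 + 0.4·t(position 3) + 0.25·t(position 4)
Solving: t(position 3) = 3.5484, t(position 4) = 3.2258.
Expected steps from position 4 to position 2: 3.2258.

3.2258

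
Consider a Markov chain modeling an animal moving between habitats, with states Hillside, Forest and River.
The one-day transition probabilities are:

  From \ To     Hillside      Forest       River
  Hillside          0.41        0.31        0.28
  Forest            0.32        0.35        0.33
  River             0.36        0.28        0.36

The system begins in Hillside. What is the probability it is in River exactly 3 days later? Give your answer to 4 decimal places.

Propagate the distribution vector 3 days from Hillside.
After 0 days: (1.0000, 0.0000, 0.0000)
After 1 day: (0.4100, 0.3100, 0.2800)
After 2 days: (0.3681, 0.3140, 0.3179)
After 3 days: (0.3658, 0.3130, 0.3211)
P(in River after 3 days) = 0.3211

0.3211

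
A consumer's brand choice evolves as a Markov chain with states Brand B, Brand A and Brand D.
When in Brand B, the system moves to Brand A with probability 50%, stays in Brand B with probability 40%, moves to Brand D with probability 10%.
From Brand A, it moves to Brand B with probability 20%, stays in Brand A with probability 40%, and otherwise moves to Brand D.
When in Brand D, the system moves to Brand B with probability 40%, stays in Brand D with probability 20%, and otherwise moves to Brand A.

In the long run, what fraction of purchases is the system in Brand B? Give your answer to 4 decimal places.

Let the stationary distribution be π with π = πP and π_1 + π_2 + π_3 = 1.
π_1 = 0.4·π_1 + 0.2·π_2 + 0.4·π_3
π_2 = 0.5·π_1 + 0.4·π_2 + 0.4·π_3
Solving with the normalization constraint gives π = (0.3137, 0.4314, 0.2549).
So the stationary probability of Brand B is 0.3137.

0.3137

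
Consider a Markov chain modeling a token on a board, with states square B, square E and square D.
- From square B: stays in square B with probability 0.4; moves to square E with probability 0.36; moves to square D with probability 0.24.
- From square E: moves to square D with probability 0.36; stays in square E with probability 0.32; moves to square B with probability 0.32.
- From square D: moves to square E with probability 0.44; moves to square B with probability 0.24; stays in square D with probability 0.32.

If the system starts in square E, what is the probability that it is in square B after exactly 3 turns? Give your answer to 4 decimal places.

Propagate the distribution vector 3 turns from square E.
After 0 turns: (0.0000, 1.0000, 0.0000)
After 1 turn: (0.3200, 0.3200, 0.3600)
After 2 turns: (0.3168, 0.3760, 0.3072)
After 3 turns: (0.3208, 0.3695, 0.3097)
P(in square B after 3 turns) = 0.3208

0.3208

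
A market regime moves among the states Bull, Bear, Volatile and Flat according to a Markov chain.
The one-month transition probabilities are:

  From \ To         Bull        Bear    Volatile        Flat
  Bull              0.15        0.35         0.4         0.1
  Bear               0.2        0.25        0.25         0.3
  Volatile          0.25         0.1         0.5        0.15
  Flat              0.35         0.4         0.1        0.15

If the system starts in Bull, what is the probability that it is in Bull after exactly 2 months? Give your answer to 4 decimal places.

0.2275

Propagate the distribution vector 2 months from Bull.
After 0 months: (1.0000, 0.0000, 0.0000, 0.0000)
After 1 month: (0.1500, 0.3500, 0.4000, 0.1000)
After 2 months: (0.2275, 0.2200, 0.3575, 0.1950)
P(in Bull after 2 months) = 0.2275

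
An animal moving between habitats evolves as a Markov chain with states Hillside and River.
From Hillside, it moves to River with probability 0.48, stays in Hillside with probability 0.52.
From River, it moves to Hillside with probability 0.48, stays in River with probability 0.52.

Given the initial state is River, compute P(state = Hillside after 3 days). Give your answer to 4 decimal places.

Propagate the distribution vector 3 days from River.
After 0 days: (0.0000, 1.0000)
After 1 day: (0.4800, 0.5200)
After 2 days: (0.4992, 0.5008)
After 3 days: (0.5000, 0.5000)
P(in Hillside after 3 days) = 0.5000

0.5000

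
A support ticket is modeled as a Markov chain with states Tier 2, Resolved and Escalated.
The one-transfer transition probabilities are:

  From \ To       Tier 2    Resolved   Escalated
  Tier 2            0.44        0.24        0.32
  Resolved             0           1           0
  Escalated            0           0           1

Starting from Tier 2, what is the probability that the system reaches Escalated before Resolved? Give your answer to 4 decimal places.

0.5714

Let h(s) be the probability of absorption at Escalated starting from transient state s. Then h(Escalated) = 1 and h(Resolved) = 0. By first-step analysis:
h(Tier 2) = 0.44·h(Tier 2) + 0.24·0 + 0.32·1
Solving: h(Tier 2) = 0.5714.
Starting from Tier 2, the probability is 0.5714.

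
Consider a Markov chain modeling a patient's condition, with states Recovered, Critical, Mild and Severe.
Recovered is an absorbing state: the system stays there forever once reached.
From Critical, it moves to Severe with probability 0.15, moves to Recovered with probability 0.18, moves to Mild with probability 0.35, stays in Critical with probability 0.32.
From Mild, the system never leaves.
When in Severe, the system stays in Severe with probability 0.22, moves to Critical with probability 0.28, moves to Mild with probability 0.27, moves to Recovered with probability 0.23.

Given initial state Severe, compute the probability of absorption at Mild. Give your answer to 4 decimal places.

0.5766

Let h(s) be the probability of absorption at Mild starting from transient state s. Then h(Mild) = 1 and h(Recovered) = 0. By first-step analysis:
h(Critical) = 0.18·0 + 0.32·h(Critical) + 0.35·1 + 0.15·h(Severe)
h(Severe) = 0.23·0 + 0.28·h(Critical) + 0.27·1 + 0.22·h(Severe)
Solving: h(Critical) = 0.6419, h(Severe) = 0.5766.
Starting from Severe, the probability is 0.5766.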